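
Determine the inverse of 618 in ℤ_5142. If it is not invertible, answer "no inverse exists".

Euclidean algorithm on 5142, 618:
5142 = 8×618 + 198
618 = 3×198 + 24
198 = 8×24 + 6
24 = 4×6 + 0
The gcd is 6, not 1, hence no inverse exists.

no inverse exists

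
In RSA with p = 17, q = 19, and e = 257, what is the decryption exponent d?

φ(n) = (p−1)(q−1) = 16·18 = 288.
Need d with 257·d ≡ 1 (mod 288). Apply the extended Euclidean algorithm:
288 = 1*257 + 31
257 = 8*31 + 9
31 = 3*9 + 4
9 = 2*4 + 1
4 = 4*1 + 0
Back-substitute:
1 = 9 − 2·4
1 = −2·31 + 7·9
1 = 7·257 − 58·31
1 = −58·288 + 65·257
So 257·65 ≡ 1 (mod 288), hence d = 65.

65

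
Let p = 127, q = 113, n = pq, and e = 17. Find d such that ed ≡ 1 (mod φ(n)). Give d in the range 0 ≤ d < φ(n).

6641

φ(n) = (p−1)(q−1) = 126·112 = 14112.
Need d with 17·d ≡ 1 (mod 14112). Apply the extended Euclidean algorithm:
14112 = 830*17 + 2
17 = 8*2 + 1
2 = 2*1 + 0
Back-substitute:
1 = 17 − 8·2
1 = −8·14112 + 6641·17
So 17·6641 ≡ 1 (mod 14112), hence d = 6641.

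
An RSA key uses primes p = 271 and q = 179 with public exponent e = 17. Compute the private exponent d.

45233

φ(n) = (p−1)(q−1) = 270·178 = 48060.
Need d with 17·d ≡ 1 (mod 48060). Apply the extended Euclidean algorithm:
48060 = 2827×17 + 1
17 = 17×1 + 0
Back-substitute:
1 = 48060 − 2827·17
So 17·(-2827) ≡ 1 (mod 48060), hence d ≡ -2827 ≡ 45233 (mod 48060).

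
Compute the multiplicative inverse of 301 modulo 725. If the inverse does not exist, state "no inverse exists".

501

Extended Euclidean algorithm:
725 = 2*301 + 123
301 = 2*123 + 55
123 = 2*55 + 13
55 = 4*13 + 3
13 = 4*3 + 1
3 = 3*1 + 0
Since gcd(301, 725) = 1, back-substitute to write 1 as a combination:
1 = 13 − 4·3
1 = −4·55 + 17·13
1 = 17·123 − 38·55
1 = −38·301 + 93·123
1 = 93·725 − 224·301
Thus 301·(-224) ≡ 1 (mod 725); reducing, -224 mod 725 = 501.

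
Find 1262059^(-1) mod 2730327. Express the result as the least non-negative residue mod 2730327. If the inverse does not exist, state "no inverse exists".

2094223

gcd(2730327, 1262059) by repeated division:
2730327 = 2*1262059 + 206209
1262059 = 6*206209 + 24805
206209 = 8*24805 + 7769
24805 = 3*7769 + 1498
7769 = 5*1498 + 279
1498 = 5*279 + 103
279 = 2*103 + 73
103 = 1*73 + 30
73 = 2*30 + 13
30 = 2*13 + 4
13 = 3*4 + 1
4 = 4*1 + 0
gcd = 1, so the inverse exists. Back-substitute:
1 = 13 − 3·4
1 = −3·30 + 7·13
1 = 7·73 − 17·30
1 = −17·103 + 24·73
1 = 24·279 − 65·103
1 = −65·1498 + 349·279
1 = 349·7769 − 1810·1498
1 = −1810·24805 + 5779·7769
1 = 5779·206209 − 48042·24805
1 = −48042·1262059 + 294031·206209
1 = 294031·2730327 − 636104·1262059
So 1262059·(-636104) ≡ 1 (mod 2730327), and -636104 ≡ 2094223 (mod 2730327).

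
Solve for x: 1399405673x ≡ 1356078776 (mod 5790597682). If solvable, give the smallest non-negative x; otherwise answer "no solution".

First find gcd(1399405673, 5790597682):
5790597682 = 4*1399405673 + 192974990
1399405673 = 7*192974990 + 48580743
192974990 = 3*48580743 + 47232761
48580743 = 1*47232761 + 1347982
47232761 = 35*1347982 + 53391
1347982 = 25*53391 + 13207
53391 = 4*13207 + 563
13207 = 23*563 + 258
563 = 2*258 + 47
258 = 5*47 + 23
47 = 2*23 + 1
23 = 23*1 + 0
gcd = 1, so a unique solution mod 5790597682 exists.
Back-substitute for the Bézout coefficients:
1 = 47 − 2·23
1 = −2·258 + 11·47
1 = 11·563 − 24·258
1 = −24·13207 + 563·563
1 = 563·53391 − 2276·13207
1 = −2276·1347982 + 57463·53391
1 = 57463·47232761 − 2013481·1347982
1 = −2013481·48580743 + 2070944·47232761
1 = 2070944·192974990 − 8226313·48580743
1 = −8226313·1399405673 + 59655135·192974990
1 = 59655135·5790597682 − 246846853·1399405673
So 1399405673·(-246846853) ≡ 1 (mod 5790597682), giving 1399405673⁻¹ ≡ 5543750829.
x ≡ 1399405673⁻¹·1356078776 ≡ 5543750829·1356078776 ≡ 1649200146 (mod 5790597682).

1649200146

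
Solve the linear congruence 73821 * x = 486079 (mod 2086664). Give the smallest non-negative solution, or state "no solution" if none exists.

First find gcd(73821, 2086664):
2086664 = 28×73821 + 19676
73821 = 3×19676 + 14793
19676 = 1×14793 + 4883
14793 = 3×4883 + 144
4883 = 33×144 + 131
144 = 1×131 + 13
131 = 10×13 + 1
13 = 13×1 + 0
gcd = 1, so a unique solution mod 2086664 exists.
Back-substitute for the Bézout coefficients:
1 = 131 − 10·13
1 = −10·144 + 11·131
1 = 11·4883 − 373·144
1 = −373·14793 + 1130·4883
1 = 1130·19676 − 1503·14793
1 = −1503·73821 + 5639·19676
1 = 5639·2086664 − 159395·73821
So 73821·(-159395) ≡ 1 (mod 2086664), giving 73821⁻¹ ≡ 1927269.
x ≡ 73821⁻¹·486079 ≡ 1927269·486079 ≡ 1358779 (mod 2086664).

1358779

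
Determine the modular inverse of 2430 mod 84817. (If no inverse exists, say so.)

82269

gcd(84817, 2430) by repeated division:
84817 = 34·2430 + 2197
2430 = 1·2197 + 233
2197 = 9·233 + 100
233 = 2·100 + 33
100 = 3·33 + 1
33 = 33·1 + 0
gcd = 1, so the inverse exists. Back-substitute:
1 = 100 − 3·33
1 = −3·233 + 7·100
1 = 7·2197 − 66·233
1 = −66·2430 + 73·2197
1 = 73·84817 − 2548·2430
Hence 2430⁻¹ ≡ -2548 ≡ 82269 (mod 84817).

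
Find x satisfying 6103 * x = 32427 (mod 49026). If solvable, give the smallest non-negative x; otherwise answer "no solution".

42645

First find gcd(6103, 49026):
49026 = 8*6103 + 202
6103 = 30*202 + 43
202 = 4*43 + 30
43 = 1*30 + 13
30 = 2*13 + 4
13 = 3*4 + 1
4 = 4*1 + 0
gcd = 1, so a unique solution mod 49026 exists.
Back-substitute for the Bézout coefficients:
1 = 13 − 3·4
1 = −3·30 + 7·13
1 = 7·43 − 10·30
1 = −10·202 + 47·43
1 = 47·6103 − 1420·202
1 = −1420·49026 + 11407·6103
So 6103·(11407) ≡ 1 (mod 49026), giving 6103⁻¹ ≡ 11407.
x ≡ 6103⁻¹·32427 ≡ 11407·32427 ≡ 42645 (mod 49026).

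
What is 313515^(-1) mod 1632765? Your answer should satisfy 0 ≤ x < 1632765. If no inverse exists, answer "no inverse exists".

Compute gcd(313515, 1632765):
1632765 = 5×313515 + 65190
313515 = 4×65190 + 52755
65190 = 1×52755 + 12435
52755 = 4×12435 + 3015
12435 = 4×3015 + 375
3015 = 8×375 + 15
375 = 25×15 + 0
Since gcd = 15 > 1, 313515 is not a unit mod 1632765.

no inverse exists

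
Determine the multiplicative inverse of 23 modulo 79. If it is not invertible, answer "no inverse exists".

55

Extended Euclidean algorithm:
79 = 3·23 + 10
23 = 2·10 + 3
10 = 3·3 + 1
3 = 3·1 + 0
gcd = 1, so the inverse exists. Back-substitute:
1 = 10 − 3·3
1 = −3·23 + 7·10
1 = 7·79 − 24·23
Hence 23⁻¹ ≡ -24 ≡ 55 (mod 79).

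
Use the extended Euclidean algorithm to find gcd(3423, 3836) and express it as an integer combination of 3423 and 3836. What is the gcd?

Repeated division:
3836 = 1×3423 + 413
3423 = 8×413 + 119
413 = 3×119 + 56
119 = 2×56 + 7
56 = 8×7 + 0
gcd(3423, 3836) = 7.
Express as a combination:
7 = 119 − 2·56
7 = −2·413 + 7·119
7 = 7·3423 − 58·413
7 = −58·3836 + 65·3423
So 7 = (-58)·3836 + (65)·3423.

7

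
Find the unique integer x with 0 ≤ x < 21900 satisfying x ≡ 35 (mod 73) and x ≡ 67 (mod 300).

Write x = 35 + 73·k. Then 73·k ≡ 67 − 35 ≡ 32 (mod 300).
Need 73⁻¹ mod 300. Extended Euclid on (300, 73):
300 = 4·73 + 8
73 = 9·8 + 1
8 = 8·1 + 0
Back-substitute:
1 = 73 − 9·8
1 = −9·300 + 37·73
73⁻¹ ≡ 37 (mod 300), so k ≡ 37·32 ≡ 284 (mod 300).
x = 35 + 73·284 = 20767.

20767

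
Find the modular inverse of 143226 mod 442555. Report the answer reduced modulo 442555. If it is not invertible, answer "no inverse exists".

16256

Extended Euclidean algorithm:
442555 = 3·143226 + 12877
143226 = 11·12877 + 1579
12877 = 8·1579 + 245
1579 = 6·245 + 109
245 = 2·109 + 27
109 = 4·27 + 1
27 = 27·1 + 0
Since gcd(143226, 442555) = 1, back-substitute to write 1 as a combination:
1 = 109 − 4·27
1 = −4·245 + 9·109
1 = 9·1579 − 58·245
1 = −58·12877 + 473·1579
1 = 473·143226 − 5261·12877
1 = −5261·442555 + 16256·143226
So 143226·16256 ≡ 1 (mod 442555).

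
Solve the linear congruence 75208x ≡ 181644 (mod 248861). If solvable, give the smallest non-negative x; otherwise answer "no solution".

First find gcd(75208, 248861):
248861 = 3·75208 + 23237
75208 = 3·23237 + 5497
23237 = 4·5497 + 1249
5497 = 4·1249 + 501
1249 = 2·501 + 247
501 = 2·247 + 7
247 = 35·7 + 2
7 = 3·2 + 1
2 = 2·1 + 0
gcd = 1, so a unique solution mod 248861 exists.
Back-substitute for the Bézout coefficients:
1 = 7 − 3·2
1 = −3·247 + 106·7
1 = 106·501 − 215·247
1 = −215·1249 + 536·501
1 = 536·5497 − 2359·1249
1 = −2359·23237 + 9972·5497
1 = 9972·75208 − 32275·23237
1 = −32275·248861 + 106797·75208
So 75208·(106797) ≡ 1 (mod 248861), giving 75208⁻¹ ≡ 106797.
x ≡ 75208⁻¹·181644 ≡ 106797·181644 ≡ 70457 (mod 248861).

70457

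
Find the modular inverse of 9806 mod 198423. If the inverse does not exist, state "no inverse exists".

138629

gcd(198423, 9806) by repeated division:
198423 = 20×9806 + 2303
9806 = 4×2303 + 594
2303 = 3×594 + 521
594 = 1×521 + 73
521 = 7×73 + 10
73 = 7×10 + 3
10 = 3×3 + 1
3 = 3×1 + 0
gcd = 1, so the inverse exists. Back-substitute:
1 = 10 − 3·3
1 = −3·73 + 22·10
1 = 22·521 − 157·73
1 = −157·594 + 179·521
1 = 179·2303 − 694·594
1 = −694·9806 + 2955·2303
1 = 2955·198423 − 59794·9806
Hence 9806⁻¹ ≡ -59794 ≡ 138629 (mod 198423).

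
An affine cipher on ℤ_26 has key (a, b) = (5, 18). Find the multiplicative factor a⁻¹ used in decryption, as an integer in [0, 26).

Apply the Euclidean algorithm to 26 and 5:
26 = 5·5 + 1
5 = 5·1 + 0
The gcd is 1. Working backward:
1 = 26 − 5·5
Thus 5·(-5) ≡ 1 (mod 26); reducing, -5 mod 26 = 21.

21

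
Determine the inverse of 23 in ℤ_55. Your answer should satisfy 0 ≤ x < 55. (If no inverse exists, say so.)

12

Extended Euclidean algorithm:
55 = 2*23 + 9
23 = 2*9 + 5
9 = 1*5 + 4
5 = 1*4 + 1
4 = 4*1 + 0
The gcd is 1. Working backward:
1 = 5 − 4
1 = −9 + 2·5
1 = 2·23 − 5·9
1 = −5·55 + 12·23
So 23·12 ≡ 1 (mod 55).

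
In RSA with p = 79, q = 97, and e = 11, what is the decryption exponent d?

2723

φ(n) = (p−1)(q−1) = 78·96 = 7488.
Need d with 11·d ≡ 1 (mod 7488). Apply the extended Euclidean algorithm:
7488 = 680*11 + 8
11 = 1*8 + 3
8 = 2*3 + 2
3 = 1*2 + 1
2 = 2*1 + 0
Back-substitute:
1 = 3 − 2
1 = −8 + 3·3
1 = 3·11 − 4·8
1 = −4·7488 + 2723·11
So 11·2723 ≡ 1 (mod 7488), hence d = 2723.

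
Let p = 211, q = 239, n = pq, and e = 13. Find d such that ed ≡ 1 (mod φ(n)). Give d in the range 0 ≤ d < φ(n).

φ(n) = (p−1)(q−1) = 210·238 = 49980.
Need d with 13·d ≡ 1 (mod 49980). Apply the extended Euclidean algorithm:
49980 = 3844*13 + 8
13 = 1*8 + 5
8 = 1*5 + 3
5 = 1*3 + 2
3 = 1*2 + 1
2 = 2*1 + 0
Back-substitute:
1 = 3 − 2
1 = −5 + 2·3
1 = 2·8 − 3·5
1 = −3·13 + 5·8
1 = 5·49980 − 19223·13
So 13·(-19223) ≡ 1 (mod 49980), hence d ≡ -19223 ≡ 30757 (mod 49980).

30757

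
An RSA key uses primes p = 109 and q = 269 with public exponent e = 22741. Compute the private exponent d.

φ(n) = (p−1)(q−1) = 108·268 = 28944.
Need d with 22741·d ≡ 1 (mod 28944). Apply the extended Euclidean algorithm:
28944 = 1·22741 + 6203
22741 = 3·6203 + 4132
6203 = 1·4132 + 2071
4132 = 1·2071 + 2061
2071 = 1·2061 + 10
2061 = 206·10 + 1
10 = 10·1 + 0
Back-substitute:
1 = 2061 − 206·10
1 = −206·2071 + 207·2061
1 = 207·4132 − 413·2071
1 = −413·6203 + 620·4132
1 = 620·22741 − 2273·6203
1 = −2273·28944 + 2893·22741
So 22741·2893 ≡ 1 (mod 28944), hence d = 2893.

2893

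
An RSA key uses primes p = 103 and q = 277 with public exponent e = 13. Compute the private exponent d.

φ(n) = (p−1)(q−1) = 102·276 = 28152.
Need d with 13·d ≡ 1 (mod 28152). Apply the extended Euclidean algorithm:
28152 = 2165×13 + 7
13 = 1×7 + 6
7 = 1×6 + 1
6 = 6×1 + 0
Back-substitute:
1 = 7 − 6
1 = −13 + 2·7
1 = 2·28152 − 4331·13
So 13·(-4331) ≡ 1 (mod 28152), hence d ≡ -4331 ≡ 23821 (mod 28152).

23821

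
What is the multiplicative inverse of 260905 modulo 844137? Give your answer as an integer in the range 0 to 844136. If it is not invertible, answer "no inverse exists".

726811

Apply the Euclidean algorithm to 844137 and 260905:
844137 = 3×260905 + 61422
260905 = 4×61422 + 15217
61422 = 4×15217 + 554
15217 = 27×554 + 259
554 = 2×259 + 36
259 = 7×36 + 7
36 = 5×7 + 1
7 = 7×1 + 0
The gcd is 1. Working backward:
1 = 36 − 5·7
1 = −5·259 + 36·36
1 = 36·554 − 77·259
1 = −77·15217 + 2115·554
1 = 2115·61422 − 8537·15217
1 = −8537·260905 + 36263·61422
1 = 36263·844137 − 117326·260905
So 260905·(-117326) ≡ 1 (mod 844137), and -117326 ≡ 726811 (mod 844137).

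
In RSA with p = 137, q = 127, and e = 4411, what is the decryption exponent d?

φ(n) = (p−1)(q−1) = 136·126 = 17136.
Need d with 4411·d ≡ 1 (mod 17136). Apply the extended Euclidean algorithm:
17136 = 3×4411 + 3903
4411 = 1×3903 + 508
3903 = 7×508 + 347
508 = 1×347 + 161
347 = 2×161 + 25
161 = 6×25 + 11
25 = 2×11 + 3
11 = 3×3 + 2
3 = 1×2 + 1
2 = 2×1 + 0
Back-substitute:
1 = 3 − 2
1 = −11 + 4·3
1 = 4·25 − 9·11
1 = −9·161 + 58·25
1 = 58·347 − 125·161
1 = −125·508 + 183·347
1 = 183·3903 − 1406·508
1 = −1406·4411 + 1589·3903
1 = 1589·17136 − 6173·4411
So 4411·(-6173) ≡ 1 (mod 17136), hence d ≡ -6173 ≡ 10963 (mod 17136).

10963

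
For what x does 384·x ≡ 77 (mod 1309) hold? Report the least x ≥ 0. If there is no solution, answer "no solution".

924

First find gcd(384, 1309):
1309 = 3·384 + 157
384 = 2·157 + 70
157 = 2·70 + 17
70 = 4·17 + 2
17 = 8·2 + 1
2 = 2·1 + 0
gcd = 1, so a unique solution mod 1309 exists.
Back-substitute for the Bézout coefficients:
1 = 17 − 8·2
1 = −8·70 + 33·17
1 = 33·157 − 74·70
1 = −74·384 + 181·157
1 = 181·1309 − 617·384
So 384·(-617) ≡ 1 (mod 1309), giving 384⁻¹ ≡ 692.
x ≡ 384⁻¹·77 ≡ 692·77 ≡ 924 (mod 1309).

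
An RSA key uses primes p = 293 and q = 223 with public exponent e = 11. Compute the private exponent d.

58931

φ(n) = (p−1)(q−1) = 292·222 = 64824.
Need d with 11·d ≡ 1 (mod 64824). Apply the extended Euclidean algorithm:
64824 = 5893×11 + 1
11 = 11×1 + 0
Back-substitute:
1 = 64824 − 5893·11
So 11·(-5893) ≡ 1 (mod 64824), hence d ≡ -5893 ≡ 58931 (mod 64824).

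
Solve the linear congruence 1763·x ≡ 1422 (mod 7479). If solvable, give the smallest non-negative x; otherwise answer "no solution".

4383

First find gcd(1763, 7479):
7479 = 4×1763 + 427
1763 = 4×427 + 55
427 = 7×55 + 42
55 = 1×42 + 13
42 = 3×13 + 3
13 = 4×3 + 1
3 = 3×1 + 0
gcd = 1, so a unique solution mod 7479 exists.
Back-substitute for the Bézout coefficients:
1 = 13 − 4·3
1 = −4·42 + 13·13
1 = 13·55 − 17·42
1 = −17·427 + 132·55
1 = 132·1763 − 545·427
1 = −545·7479 + 2312·1763
So 1763·(2312) ≡ 1 (mod 7479), giving 1763⁻¹ ≡ 2312.
x ≡ 1763⁻¹·1422 ≡ 2312·1422 ≡ 4383 (mod 7479).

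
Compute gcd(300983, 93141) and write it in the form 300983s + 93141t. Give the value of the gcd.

Repeated division:
300983 = 3×93141 + 21560
93141 = 4×21560 + 6901
21560 = 3×6901 + 857
6901 = 8×857 + 45
857 = 19×45 + 2
45 = 22×2 + 1
2 = 2×1 + 0
gcd(300983, 93141) = 1.
Back-substituting:
1 = 45 − 22·2
1 = −22·857 + 419·45
1 = 419·6901 − 3374·857
1 = −3374·21560 + 10541·6901
1 = 10541·93141 − 45538·21560
1 = −45538·300983 + 147155·93141
So 1 = (-45538)·300983 + (147155)·93141.

1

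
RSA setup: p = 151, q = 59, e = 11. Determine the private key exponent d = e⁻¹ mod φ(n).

φ(n) = (p−1)(q−1) = 150·58 = 8700.
Need d with 11·d ≡ 1 (mod 8700). Apply the extended Euclidean algorithm:
8700 = 790×11 + 10
11 = 1×10 + 1
10 = 10×1 + 0
Back-substitute:
1 = 11 − 10
1 = −8700 + 791·11
So 11·791 ≡ 1 (mod 8700), hence d = 791.

791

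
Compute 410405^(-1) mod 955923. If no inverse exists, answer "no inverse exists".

Apply the Euclidean algorithm to 955923 and 410405:
955923 = 2×410405 + 135113
410405 = 3×135113 + 5066
135113 = 26×5066 + 3397
5066 = 1×3397 + 1669
3397 = 2×1669 + 59
1669 = 28×59 + 17
59 = 3×17 + 8
17 = 2×8 + 1
8 = 8×1 + 0
Since gcd(410405, 955923) = 1, back-substitute to write 1 as a combination:
1 = 17 − 2·8
1 = −2·59 + 7·17
1 = 7·1669 − 198·59
1 = −198·3397 + 403·1669
1 = 403·5066 − 601·3397
1 = −601·135113 + 16029·5066
1 = 16029·410405 − 48688·135113
1 = −48688·955923 + 113405·410405
So 410405·113405 ≡ 1 (mod 955923).

113405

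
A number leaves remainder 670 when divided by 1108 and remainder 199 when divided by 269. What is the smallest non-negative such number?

161330

Write x = 670 + 1108·k. Then 1108·k ≡ 199 − 670 ≡ 67 (mod 269).
Need 1108⁻¹ mod 269. Extended Euclid on (269, 32):
269 = 8×32 + 13
32 = 2×13 + 6
13 = 2×6 + 1
6 = 6×1 + 0
Back-substitute:
1 = 13 − 2·6
1 = −2·32 + 5·13
1 = 5·269 − 42·32
1108⁻¹ ≡ 227 (mod 269), so k ≡ 227·67 ≡ 145 (mod 269).
x = 670 + 1108·145 = 161330.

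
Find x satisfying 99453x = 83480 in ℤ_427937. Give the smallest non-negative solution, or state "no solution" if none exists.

First find gcd(99453, 427937):
427937 = 4*99453 + 30125
99453 = 3*30125 + 9078
30125 = 3*9078 + 2891
9078 = 3*2891 + 405
2891 = 7*405 + 56
405 = 7*56 + 13
56 = 4*13 + 4
13 = 3*4 + 1
4 = 4*1 + 0
gcd = 1, so a unique solution mod 427937 exists.
Back-substitute for the Bézout coefficients:
1 = 13 − 3·4
1 = −3·56 + 13·13
1 = 13·405 − 94·56
1 = −94·2891 + 671·405
1 = 671·9078 − 2107·2891
1 = −2107·30125 + 6992·9078
1 = 6992·99453 − 23083·30125
1 = −23083·427937 + 99324·99453
So 99453·(99324) ≡ 1 (mod 427937), giving 99453⁻¹ ≡ 99324.
x ≡ 99453⁻¹·83480 ≡ 99324·83480 ≡ 288145 (mod 427937).

288145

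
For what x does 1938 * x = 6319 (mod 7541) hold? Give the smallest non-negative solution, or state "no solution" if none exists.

First find gcd(1938, 7541):
7541 = 3*1938 + 1727
1938 = 1*1727 + 211
1727 = 8*211 + 39
211 = 5*39 + 16
39 = 2*16 + 7
16 = 2*7 + 2
7 = 3*2 + 1
2 = 2*1 + 0
gcd = 1, so a unique solution mod 7541 exists.
Back-substitute for the Bézout coefficients:
1 = 7 − 3·2
1 = −3·16 + 7·7
1 = 7·39 − 17·16
1 = −17·211 + 92·39
1 = 92·1727 − 753·211
1 = −753·1938 + 845·1727
1 = 845·7541 − 3288·1938
So 1938·(-3288) ≡ 1 (mod 7541), giving 1938⁻¹ ≡ 4253.
x ≡ 1938⁻¹·6319 ≡ 4253·6319 ≡ 6124 (mod 7541).

6124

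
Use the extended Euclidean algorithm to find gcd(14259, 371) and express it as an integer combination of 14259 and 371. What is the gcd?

7

Apply Euclid's algorithm to 14259 and 371:
14259 = 38×371 + 161
371 = 2×161 + 49
161 = 3×49 + 14
49 = 3×14 + 7
14 = 2×7 + 0
gcd(14259, 371) = 7.
Express as a combination:
7 = 49 − 3·14
7 = −3·161 + 10·49
7 = 10·371 − 23·161
7 = −23·14259 + 884·371
So 7 = (-23)·14259 + (884)·371.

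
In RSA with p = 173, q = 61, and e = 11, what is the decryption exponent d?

φ(n) = (p−1)(q−1) = 172·60 = 10320.
Need d with 11·d ≡ 1 (mod 10320). Apply the extended Euclidean algorithm:
10320 = 938·11 + 2
11 = 5·2 + 1
2 = 2·1 + 0
Back-substitute:
1 = 11 − 5·2
1 = −5·10320 + 4691·11
So 11·4691 ≡ 1 (mod 10320), hence d = 4691.

4691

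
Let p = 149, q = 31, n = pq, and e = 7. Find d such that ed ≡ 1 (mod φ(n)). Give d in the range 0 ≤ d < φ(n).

1903

φ(n) = (p−1)(q−1) = 148·30 = 4440.
Need d with 7·d ≡ 1 (mod 4440). Apply the extended Euclidean algorithm:
4440 = 634·7 + 2
7 = 3·2 + 1
2 = 2·1 + 0
Back-substitute:
1 = 7 − 3·2
1 = −3·4440 + 1903·7
So 7·1903 ≡ 1 (mod 4440), hence d = 1903.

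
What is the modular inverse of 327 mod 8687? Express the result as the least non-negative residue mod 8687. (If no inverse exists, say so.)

2019

Run Euclid on (8687, 327):
8687 = 26·327 + 185
327 = 1·185 + 142
185 = 1·142 + 43
142 = 3·43 + 13
43 = 3·13 + 4
13 = 3·4 + 1
4 = 4·1 + 0
Since gcd(327, 8687) = 1, back-substitute to write 1 as a combination:
1 = 13 − 3·4
1 = −3·43 + 10·13
1 = 10·142 − 33·43
1 = −33·185 + 43·142
1 = 43·327 − 76·185
1 = −76·8687 + 2019·327
So 327·2019 ≡ 1 (mod 8687).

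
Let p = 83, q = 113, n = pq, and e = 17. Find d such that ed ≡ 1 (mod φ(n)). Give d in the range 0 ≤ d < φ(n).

2161

φ(n) = (p−1)(q−1) = 82·112 = 9184.
Need d with 17·d ≡ 1 (mod 9184). Apply the extended Euclidean algorithm:
9184 = 540*17 + 4
17 = 4*4 + 1
4 = 4*1 + 0
Back-substitute:
1 = 17 − 4·4
1 = −4·9184 + 2161·17
So 17·2161 ≡ 1 (mod 9184), hence d = 2161.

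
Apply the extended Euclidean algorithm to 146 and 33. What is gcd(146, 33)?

Euclidean algorithm:
146 = 4*33 + 14
33 = 2*14 + 5
14 = 2*5 + 4
5 = 1*4 + 1
4 = 4*1 + 0
gcd(146, 33) = 1.
Express as a combination:
1 = 5 − 4
1 = −14 + 3·5
1 = 3·33 − 7·14
1 = −7·146 + 31·33
So 1 = (-7)·146 + (31)·33.

1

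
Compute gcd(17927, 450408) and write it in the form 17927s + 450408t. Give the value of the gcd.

7

Apply Euclid's algorithm to 450408 and 17927:
450408 = 25×17927 + 2233
17927 = 8×2233 + 63
2233 = 35×63 + 28
63 = 2×28 + 7
28 = 4×7 + 0
gcd(17927, 450408) = 7.
Express as a combination:
7 = 63 − 2·28
7 = −2·2233 + 71·63
7 = 71·17927 − 570·2233
7 = −570·450408 + 14321·17927
So 7 = (-570)·450408 + (14321)·17927.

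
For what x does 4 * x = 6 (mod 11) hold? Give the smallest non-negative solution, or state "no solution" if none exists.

First find gcd(4, 11):
11 = 2*4 + 3
4 = 1*3 + 1
3 = 3*1 + 0
gcd = 1, so a unique solution mod 11 exists.
Back-substitute for the Bézout coefficients:
1 = 4 − 3
1 = −11 + 3·4
So 4·(3) ≡ 1 (mod 11), giving 4⁻¹ ≡ 3.
x ≡ 4⁻¹·6 ≡ 3·6 ≡ 7 (mod 11).

7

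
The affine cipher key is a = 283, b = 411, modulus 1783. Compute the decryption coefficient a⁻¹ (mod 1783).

Apply the Euclidean algorithm to 1783 and 283:
1783 = 6×283 + 85
283 = 3×85 + 28
85 = 3×28 + 1
28 = 28×1 + 0
Since gcd(283, 1783) = 1, back-substitute to write 1 as a combination:
1 = 85 − 3·28
1 = −3·283 + 10·85
1 = 10·1783 − 63·283
Hence 283⁻¹ ≡ -63 ≡ 1720 (mod 1783).

1720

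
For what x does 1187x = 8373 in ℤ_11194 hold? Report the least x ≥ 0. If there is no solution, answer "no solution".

10937

First find gcd(1187, 11194):
11194 = 9·1187 + 511
1187 = 2·511 + 165
511 = 3·165 + 16
165 = 10·16 + 5
16 = 3·5 + 1
5 = 5·1 + 0
gcd = 1, so a unique solution mod 11194 exists.
Back-substitute for the Bézout coefficients:
1 = 16 − 3·5
1 = −3·165 + 31·16
1 = 31·511 − 96·165
1 = −96·1187 + 223·511
1 = 223·11194 − 2103·1187
So 1187·(-2103) ≡ 1 (mod 11194), giving 1187⁻¹ ≡ 9091.
x ≡ 1187⁻¹·8373 ≡ 9091·8373 ≡ 10937 (mod 11194).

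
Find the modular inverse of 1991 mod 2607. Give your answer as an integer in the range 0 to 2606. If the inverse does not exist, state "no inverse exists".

no inverse exists

Euclidean algorithm on 2607, 1991:
2607 = 1*1991 + 616
1991 = 3*616 + 143
616 = 4*143 + 44
143 = 3*44 + 11
44 = 4*11 + 0
The gcd is 11, not 1, hence no inverse exists.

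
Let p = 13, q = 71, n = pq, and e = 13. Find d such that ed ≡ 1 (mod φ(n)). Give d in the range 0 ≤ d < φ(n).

φ(n) = (p−1)(q−1) = 12·70 = 840.
Need d with 13·d ≡ 1 (mod 840). Apply the extended Euclidean algorithm:
840 = 64*13 + 8
13 = 1*8 + 5
8 = 1*5 + 3
5 = 1*3 + 2
3 = 1*2 + 1
2 = 2*1 + 0
Back-substitute:
1 = 3 − 2
1 = −5 + 2·3
1 = 2·8 − 3·5
1 = −3·13 + 5·8
1 = 5·840 − 323·13
So 13·(-323) ≡ 1 (mod 840), hence d ≡ -323 ≡ 517 (mod 840).

517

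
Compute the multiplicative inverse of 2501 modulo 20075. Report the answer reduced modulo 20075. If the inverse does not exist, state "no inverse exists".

gcd(20075, 2501) by repeated division:
20075 = 8·2501 + 67
2501 = 37·67 + 22
67 = 3·22 + 1
22 = 22·1 + 0
Since gcd(2501, 20075) = 1, back-substitute to write 1 as a combination:
1 = 67 − 3·22
1 = −3·2501 + 112·67
1 = 112·20075 − 899·2501
So 2501·(-899) ≡ 1 (mod 20075), and -899 ≡ 19176 (mod 20075).

19176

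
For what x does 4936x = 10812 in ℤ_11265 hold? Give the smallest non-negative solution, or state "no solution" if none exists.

First find gcd(4936, 11265):
11265 = 2*4936 + 1393
4936 = 3*1393 + 757
1393 = 1*757 + 636
757 = 1*636 + 121
636 = 5*121 + 31
121 = 3*31 + 28
31 = 1*28 + 3
28 = 9*3 + 1
3 = 3*1 + 0
gcd = 1, so a unique solution mod 11265 exists.
Back-substitute for the Bézout coefficients:
1 = 28 − 9·3
1 = −9·31 + 10·28
1 = 10·121 − 39·31
1 = −39·636 + 205·121
1 = 205·757 − 244·636
1 = −244·1393 + 449·757
1 = 449·4936 − 1591·1393
1 = −1591·11265 + 3631·4936
So 4936·(3631) ≡ 1 (mod 11265), giving 4936⁻¹ ≡ 3631.
x ≡ 4936⁻¹·10812 ≡ 3631·10812 ≡ 11112 (mod 11265).

11112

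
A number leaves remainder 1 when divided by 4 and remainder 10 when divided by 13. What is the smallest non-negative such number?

49

Write x = 1 + 4·k. Then 4·k ≡ 10 − 1 ≡ 9 (mod 13).
Need 4⁻¹ mod 13. Extended Euclid on (13, 4):
13 = 3×4 + 1
4 = 4×1 + 0
Back-substitute:
1 = 13 − 3·4
4⁻¹ ≡ 10 (mod 13), so k ≡ 10·9 ≡ 12 (mod 13).
x = 1 + 4·12 = 49.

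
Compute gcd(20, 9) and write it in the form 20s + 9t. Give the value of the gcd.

Apply Euclid's algorithm to 20 and 9:
20 = 2×9 + 2
9 = 4×2 + 1
2 = 2×1 + 0
gcd(20, 9) = 1.
Express as a combination:
1 = 9 − 4·2
1 = −4·20 + 9·9
So 1 = (-4)·20 + (9)·9.

1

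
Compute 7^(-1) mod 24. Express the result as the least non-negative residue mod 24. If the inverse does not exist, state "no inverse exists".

gcd(24, 7) by repeated division:
24 = 3*7 + 3
7 = 2*3 + 1
3 = 3*1 + 0
gcd = 1, so the inverse exists. Back-substitute:
1 = 7 − 2·3
1 = −2·24 + 7·7
So 7·7 ≡ 1 (mod 24).

7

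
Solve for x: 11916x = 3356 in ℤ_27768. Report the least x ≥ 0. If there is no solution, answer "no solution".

no solution

gcd(11916, 27768):
27768 = 2·11916 + 3936
11916 = 3·3936 + 108
3936 = 36·108 + 48
108 = 2·48 + 12
48 = 4·12 + 0
gcd = 12, but 12 ∤ 3356, so the congruence has no solution.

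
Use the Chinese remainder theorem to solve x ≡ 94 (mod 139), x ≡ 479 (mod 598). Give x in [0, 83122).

8851

Write x = 94 + 139·k. Then 139·k ≡ 479 − 94 ≡ 385 (mod 598).
Need 139⁻¹ mod 598. Extended Euclid on (598, 139):
598 = 4·139 + 42
139 = 3·42 + 13
42 = 3·13 + 3
13 = 4·3 + 1
3 = 3·1 + 0
Back-substitute:
1 = 13 − 4·3
1 = −4·42 + 13·13
1 = 13·139 − 43·42
1 = −43·598 + 185·139
139⁻¹ ≡ 185 (mod 598), so k ≡ 185·385 ≡ 63 (mod 598).
x = 94 + 139·63 = 8851.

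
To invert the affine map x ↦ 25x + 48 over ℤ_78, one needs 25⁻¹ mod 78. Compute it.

25

Extended Euclidean algorithm:
78 = 3·25 + 3
25 = 8·3 + 1
3 = 3·1 + 0
gcd = 1, so the inverse exists. Back-substitute:
1 = 25 − 8·3
1 = −8·78 + 25·25
So 25·25 ≡ 1 (mod 78).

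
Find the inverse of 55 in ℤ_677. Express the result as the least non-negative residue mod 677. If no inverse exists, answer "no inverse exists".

517

gcd(677, 55) by repeated division:
677 = 12×55 + 17
55 = 3×17 + 4
17 = 4×4 + 1
4 = 4×1 + 0
gcd = 1, so the inverse exists. Back-substitute:
1 = 17 − 4·4
1 = −4·55 + 13·17
1 = 13·677 − 160·55
So 55·(-160) ≡ 1 (mod 677), and -160 ≡ 517 (mod 677).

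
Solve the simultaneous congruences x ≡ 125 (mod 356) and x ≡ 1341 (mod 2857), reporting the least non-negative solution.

Write x = 125 + 356·k. Then 356·k ≡ 1341 − 125 ≡ 1216 (mod 2857).
Need 356⁻¹ mod 2857. Extended Euclid on (2857, 356):
2857 = 8*356 + 9
356 = 39*9 + 5
9 = 1*5 + 4
5 = 1*4 + 1
4 = 4*1 + 0
Back-substitute:
1 = 5 − 4
1 = −9 + 2·5
1 = 2·356 − 79·9
1 = −79·2857 + 634·356
356⁻¹ ≡ 634 (mod 2857), so k ≡ 634·1216 ≡ 2411 (mod 2857).
x = 125 + 356·2411 = 858441.

858441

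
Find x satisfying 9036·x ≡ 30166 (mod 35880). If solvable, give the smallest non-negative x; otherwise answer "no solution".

no solution

gcd(9036, 35880):
35880 = 3·9036 + 8772
9036 = 1·8772 + 264
8772 = 33·264 + 60
264 = 4·60 + 24
60 = 2·24 + 12
24 = 2·12 + 0
gcd = 12, but 12 ∤ 30166, so the congruence has no solution.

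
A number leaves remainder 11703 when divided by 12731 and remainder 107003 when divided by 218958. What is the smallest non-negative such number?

2106482963

Write x = 11703 + 12731·k. Then 12731·k ≡ 107003 − 11703 ≡ 95300 (mod 218958).
Need 12731⁻¹ mod 218958. Extended Euclid on (218958, 12731):
218958 = 17*12731 + 2531
12731 = 5*2531 + 76
2531 = 33*76 + 23
76 = 3*23 + 7
23 = 3*7 + 2
7 = 3*2 + 1
2 = 2*1 + 0
Back-substitute:
1 = 7 − 3·2
1 = −3·23 + 10·7
1 = 10·76 − 33·23
1 = −33·2531 + 1099·76
1 = 1099·12731 − 5528·2531
1 = −5528·218958 + 95075·12731
12731⁻¹ ≡ 95075 (mod 218958), so k ≡ 95075·95300 ≡ 165460 (mod 218958).
x = 11703 + 12731·165460 = 2106482963.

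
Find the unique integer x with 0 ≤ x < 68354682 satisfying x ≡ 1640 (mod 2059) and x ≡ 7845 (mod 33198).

Write x = 1640 + 2059·k. Then 2059·k ≡ 7845 − 1640 ≡ 6205 (mod 33198).
Need 2059⁻¹ mod 33198. Extended Euclid on (33198, 2059):
33198 = 16×2059 + 254
2059 = 8×254 + 27
254 = 9×27 + 11
27 = 2×11 + 5
11 = 2×5 + 1
5 = 5×1 + 0
Back-substitute:
1 = 11 − 2·5
1 = −2·27 + 5·11
1 = 5·254 − 47·27
1 = −47·2059 + 381·254
1 = 381·33198 − 6143·2059
2059⁻¹ ≡ 27055 (mod 33198), so k ≡ 27055·6205 ≡ 27187 (mod 33198).
x = 1640 + 2059·27187 = 55979673.

55979673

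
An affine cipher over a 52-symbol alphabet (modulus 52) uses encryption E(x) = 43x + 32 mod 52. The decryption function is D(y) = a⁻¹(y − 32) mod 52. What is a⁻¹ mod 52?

Run Euclid on (52, 43):
52 = 1*43 + 9
43 = 4*9 + 7
9 = 1*7 + 2
7 = 3*2 + 1
2 = 2*1 + 0
Since gcd(43, 52) = 1, back-substitute to write 1 as a combination:
1 = 7 − 3·2
1 = −3·9 + 4·7
1 = 4·43 − 19·9
1 = −19·52 + 23·43
So 43·23 ≡ 1 (mod 52).

23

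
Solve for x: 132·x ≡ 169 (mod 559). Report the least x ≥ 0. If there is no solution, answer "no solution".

429

First find gcd(132, 559):
559 = 4×132 + 31
132 = 4×31 + 8
31 = 3×8 + 7
8 = 1×7 + 1
7 = 7×1 + 0
gcd = 1, so a unique solution mod 559 exists.
Back-substitute for the Bézout coefficients:
1 = 8 − 7
1 = −31 + 4·8
1 = 4·132 − 17·31
1 = −17·559 + 72·132
So 132·(72) ≡ 1 (mod 559), giving 132⁻¹ ≡ 72.
x ≡ 132⁻¹·169 ≡ 72·169 ≡ 429 (mod 559).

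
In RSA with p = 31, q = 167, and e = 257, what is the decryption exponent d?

φ(n) = (p−1)(q−1) = 30·166 = 4980.
Need d with 257·d ≡ 1 (mod 4980). Apply the extended Euclidean algorithm:
4980 = 19·257 + 97
257 = 2·97 + 63
97 = 1·63 + 34
63 = 1·34 + 29
34 = 1·29 + 5
29 = 5·5 + 4
5 = 1·4 + 1
4 = 4·1 + 0
Back-substitute:
1 = 5 − 4
1 = −29 + 6·5
1 = 6·34 − 7·29
1 = −7·63 + 13·34
1 = 13·97 − 20·63
1 = −20·257 + 53·97
1 = 53·4980 − 1027·257
So 257·(-1027) ≡ 1 (mod 4980), hence d ≡ -1027 ≡ 3953 (mod 4980).

3953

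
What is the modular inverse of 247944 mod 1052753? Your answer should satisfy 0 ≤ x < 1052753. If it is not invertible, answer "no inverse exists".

715486

gcd(1052753, 247944) by repeated division:
1052753 = 4·247944 + 60977
247944 = 4·60977 + 4036
60977 = 15·4036 + 437
4036 = 9·437 + 103
437 = 4·103 + 25
103 = 4·25 + 3
25 = 8·3 + 1
3 = 3·1 + 0
The gcd is 1. Working backward:
1 = 25 − 8·3
1 = −8·103 + 33·25
1 = 33·437 − 140·103
1 = −140·4036 + 1293·437
1 = 1293·60977 − 19535·4036
1 = −19535·247944 + 79433·60977
1 = 79433·1052753 − 337267·247944
So 247944·(-337267) ≡ 1 (mod 1052753), and -337267 ≡ 715486 (mod 1052753).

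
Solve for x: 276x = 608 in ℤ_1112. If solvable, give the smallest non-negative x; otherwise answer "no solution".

First find gcd(276, 1112):
1112 = 4×276 + 8
276 = 34×8 + 4
8 = 2×4 + 0
gcd = 4 and 4 | 608, so solutions exist. Divide through by 4: 69x ≡ 152 (mod 278).
Now find 69⁻¹ mod 278:
278 = 4*69 + 2
69 = 34*2 + 1
2 = 2*1 + 0
Back-substitute:
1 = 69 − 34·2
1 = −34·278 + 137·69
So 69⁻¹ ≡ 137 (mod 278).
Then x ≡ 137·152 ≡ 252 (mod 278); the smallest non-negative solution is x = 252.

252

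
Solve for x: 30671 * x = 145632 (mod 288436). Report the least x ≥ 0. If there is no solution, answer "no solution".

First find gcd(30671, 288436):
288436 = 9·30671 + 12397
30671 = 2·12397 + 5877
12397 = 2·5877 + 643
5877 = 9·643 + 90
643 = 7·90 + 13
90 = 6·13 + 12
13 = 1·12 + 1
12 = 12·1 + 0
gcd = 1, so a unique solution mod 288436 exists.
Back-substitute for the Bézout coefficients:
1 = 13 − 12
1 = −90 + 7·13
1 = 7·643 − 50·90
1 = −50·5877 + 457·643
1 = 457·12397 − 964·5877
1 = −964·30671 + 2385·12397
1 = 2385·288436 − 22429·30671
So 30671·(-22429) ≡ 1 (mod 288436), giving 30671⁻¹ ≡ 266007.
x ≡ 30671⁻¹·145632 ≡ 266007·145632 ≡ 157572 (mod 288436).

157572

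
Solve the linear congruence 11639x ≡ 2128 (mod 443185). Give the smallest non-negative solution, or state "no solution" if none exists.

First find gcd(11639, 443185):
443185 = 38*11639 + 903
11639 = 12*903 + 803
903 = 1*803 + 100
803 = 8*100 + 3
100 = 33*3 + 1
3 = 3*1 + 0
gcd = 1, so a unique solution mod 443185 exists.
Back-substitute for the Bézout coefficients:
1 = 100 − 33·3
1 = −33·803 + 265·100
1 = 265·903 − 298·803
1 = −298·11639 + 3841·903
1 = 3841·443185 − 146256·11639
So 11639·(-146256) ≡ 1 (mod 443185), giving 11639⁻¹ ≡ 296929.
x ≡ 11639⁻¹·2128 ≡ 296929·2128 ≡ 326287 (mod 443185).

326287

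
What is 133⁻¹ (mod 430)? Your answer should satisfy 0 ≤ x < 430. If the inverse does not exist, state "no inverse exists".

97

gcd(430, 133) by repeated division:
430 = 3·133 + 31
133 = 4·31 + 9
31 = 3·9 + 4
9 = 2·4 + 1
4 = 4·1 + 0
The gcd is 1. Working backward:
1 = 9 − 2·4
1 = −2·31 + 7·9
1 = 7·133 − 30·31
1 = −30·430 + 97·133
So 133·97 ≡ 1 (mod 430).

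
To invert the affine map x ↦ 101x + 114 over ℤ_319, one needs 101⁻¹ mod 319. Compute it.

Run Euclid on (319, 101):
319 = 3·101 + 16
101 = 6·16 + 5
16 = 3·5 + 1
5 = 5·1 + 0
Since gcd(101, 319) = 1, back-substitute to write 1 as a combination:
1 = 16 − 3·5
1 = −3·101 + 19·16
1 = 19·319 − 60·101
Thus 101·(-60) ≡ 1 (mod 319); reducing, -60 mod 319 = 259.

259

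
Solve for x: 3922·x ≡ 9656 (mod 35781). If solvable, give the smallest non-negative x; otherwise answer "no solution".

28193

First find gcd(3922, 35781):
35781 = 9×3922 + 483
3922 = 8×483 + 58
483 = 8×58 + 19
58 = 3×19 + 1
19 = 19×1 + 0
gcd = 1, so a unique solution mod 35781 exists.
Back-substitute for the Bézout coefficients:
1 = 58 − 3·19
1 = −3·483 + 25·58
1 = 25·3922 − 203·483
1 = −203·35781 + 1852·3922
So 3922·(1852) ≡ 1 (mod 35781), giving 3922⁻¹ ≡ 1852.
x ≡ 3922⁻¹·9656 ≡ 1852·9656 ≡ 28193 (mod 35781).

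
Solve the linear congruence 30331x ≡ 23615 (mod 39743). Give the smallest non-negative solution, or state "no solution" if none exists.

12281

First find gcd(30331, 39743):
39743 = 1·30331 + 9412
30331 = 3·9412 + 2095
9412 = 4·2095 + 1032
2095 = 2·1032 + 31
1032 = 33·31 + 9
31 = 3·9 + 4
9 = 2·4 + 1
4 = 4·1 + 0
gcd = 1, so a unique solution mod 39743 exists.
Back-substitute for the Bézout coefficients:
1 = 9 − 2·4
1 = −2·31 + 7·9
1 = 7·1032 − 233·31
1 = −233·2095 + 473·1032
1 = 473·9412 − 2125·2095
1 = −2125·30331 + 6848·9412
1 = 6848·39743 − 8973·30331
So 30331·(-8973) ≡ 1 (mod 39743), giving 30331⁻¹ ≡ 30770.
x ≡ 30331⁻¹·23615 ≡ 30770·23615 ≡ 12281 (mod 39743).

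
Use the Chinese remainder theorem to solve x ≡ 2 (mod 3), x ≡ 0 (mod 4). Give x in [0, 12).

8

Write x = 2 + 3·k. Then 3·k ≡ 0 − 2 ≡ 2 (mod 4).
Need 3⁻¹ mod 4. Extended Euclid on (4, 3):
4 = 1×3 + 1
3 = 3×1 + 0
Back-substitute:
1 = 4 − 3
3⁻¹ ≡ 3 (mod 4), so k ≡ 3·2 ≡ 2 (mod 4).
x = 2 + 3·2 = 8.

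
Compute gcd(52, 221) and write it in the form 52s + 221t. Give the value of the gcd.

Euclidean algorithm:
221 = 4×52 + 13
52 = 4×13 + 0
gcd(52, 221) = 13.
Working backward:
13 = 221 − 4·52
So 13 = (1)·221 + (-4)·52.

13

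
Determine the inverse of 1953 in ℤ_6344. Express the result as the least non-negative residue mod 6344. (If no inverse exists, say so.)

Apply the Euclidean algorithm to 6344 and 1953:
6344 = 3*1953 + 485
1953 = 4*485 + 13
485 = 37*13 + 4
13 = 3*4 + 1
4 = 4*1 + 0
gcd = 1, so the inverse exists. Back-substitute:
1 = 13 − 3·4
1 = −3·485 + 112·13
1 = 112·1953 − 451·485
1 = −451·6344 + 1465·1953
So 1953·1465 ≡ 1 (mod 6344).

1465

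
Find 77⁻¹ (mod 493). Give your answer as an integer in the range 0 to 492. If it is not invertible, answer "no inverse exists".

Apply the Euclidean algorithm to 493 and 77:
493 = 6·77 + 31
77 = 2·31 + 15
31 = 2·15 + 1
15 = 15·1 + 0
Since gcd(77, 493) = 1, back-substitute to write 1 as a combination:
1 = 31 − 2·15
1 = −2·77 + 5·31
1 = 5·493 − 32·77
So 77·(-32) ≡ 1 (mod 493), and -32 ≡ 461 (mod 493).

461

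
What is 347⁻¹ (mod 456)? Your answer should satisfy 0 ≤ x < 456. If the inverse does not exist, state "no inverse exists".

251

gcd(456, 347) by repeated division:
456 = 1·347 + 109
347 = 3·109 + 20
109 = 5·20 + 9
20 = 2·9 + 2
9 = 4·2 + 1
2 = 2·1 + 0
The gcd is 1. Working backward:
1 = 9 − 4·2
1 = −4·20 + 9·9
1 = 9·109 − 49·20
1 = −49·347 + 156·109
1 = 156·456 − 205·347
Thus 347·(-205) ≡ 1 (mod 456); reducing, -205 mod 456 = 251.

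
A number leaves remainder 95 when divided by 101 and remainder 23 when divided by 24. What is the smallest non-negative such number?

Write x = 95 + 101·k. Then 101·k ≡ 23 − 95 ≡ 0 (mod 24).
Need 101⁻¹ mod 24. Extended Euclid on (24, 5):
24 = 4×5 + 4
5 = 1×4 + 1
4 = 4×1 + 0
Back-substitute:
1 = 5 − 4
1 = −24 + 5·5
101⁻¹ ≡ 5 (mod 24), so k ≡ 5·0 ≡ 0 (mod 24).
x = 95 + 101·0 = 95.

95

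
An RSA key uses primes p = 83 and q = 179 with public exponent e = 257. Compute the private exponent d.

φ(n) = (p−1)(q−1) = 82·178 = 14596.
Need d with 257·d ≡ 1 (mod 14596). Apply the extended Euclidean algorithm:
14596 = 56*257 + 204
257 = 1*204 + 53
204 = 3*53 + 45
53 = 1*45 + 8
45 = 5*8 + 5
8 = 1*5 + 3
5 = 1*3 + 2
3 = 1*2 + 1
2 = 2*1 + 0
Back-substitute:
1 = 3 − 2
1 = −5 + 2·3
1 = 2·8 − 3·5
1 = −3·45 + 17·8
1 = 17·53 − 20·45
1 = −20·204 + 77·53
1 = 77·257 − 97·204
1 = −97·14596 + 5509·257
So 257·5509 ≡ 1 (mod 14596), hence d = 5509.

5509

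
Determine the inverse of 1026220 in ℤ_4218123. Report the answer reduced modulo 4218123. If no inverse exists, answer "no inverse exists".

no inverse exists

Compute gcd(1026220, 4218123):
4218123 = 4·1026220 + 113243
1026220 = 9·113243 + 7033
113243 = 16·7033 + 715
7033 = 9·715 + 598
715 = 1·598 + 117
598 = 5·117 + 13
117 = 9·13 + 0
gcd(1026220, 4218123) = 13 ≠ 1, so 1026220 has no multiplicative inverse modulo 4218123.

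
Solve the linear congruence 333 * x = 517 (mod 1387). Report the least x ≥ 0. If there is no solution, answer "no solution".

1072

First find gcd(333, 1387):
1387 = 4*333 + 55
333 = 6*55 + 3
55 = 18*3 + 1
3 = 3*1 + 0
gcd = 1, so a unique solution mod 1387 exists.
Back-substitute for the Bézout coefficients:
1 = 55 − 18·3
1 = −18·333 + 109·55
1 = 109·1387 − 454·333
So 333·(-454) ≡ 1 (mod 1387), giving 333⁻¹ ≡ 933.
x ≡ 333⁻¹·517 ≡ 933·517 ≡ 1072 (mod 1387).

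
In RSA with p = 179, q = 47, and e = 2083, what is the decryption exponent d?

5743

φ(n) = (p−1)(q−1) = 178·46 = 8188.
Need d with 2083·d ≡ 1 (mod 8188). Apply the extended Euclidean algorithm:
8188 = 3*2083 + 1939
2083 = 1*1939 + 144
1939 = 13*144 + 67
144 = 2*67 + 10
67 = 6*10 + 7
10 = 1*7 + 3
7 = 2*3 + 1
3 = 3*1 + 0
Back-substitute:
1 = 7 − 2·3
1 = −2·10 + 3·7
1 = 3·67 − 20·10
1 = −20·144 + 43·67
1 = 43·1939 − 579·144
1 = −579·2083 + 622·1939
1 = 622·8188 − 2445·2083
So 2083·(-2445) ≡ 1 (mod 8188), hence d ≡ -2445 ≡ 5743 (mod 8188).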